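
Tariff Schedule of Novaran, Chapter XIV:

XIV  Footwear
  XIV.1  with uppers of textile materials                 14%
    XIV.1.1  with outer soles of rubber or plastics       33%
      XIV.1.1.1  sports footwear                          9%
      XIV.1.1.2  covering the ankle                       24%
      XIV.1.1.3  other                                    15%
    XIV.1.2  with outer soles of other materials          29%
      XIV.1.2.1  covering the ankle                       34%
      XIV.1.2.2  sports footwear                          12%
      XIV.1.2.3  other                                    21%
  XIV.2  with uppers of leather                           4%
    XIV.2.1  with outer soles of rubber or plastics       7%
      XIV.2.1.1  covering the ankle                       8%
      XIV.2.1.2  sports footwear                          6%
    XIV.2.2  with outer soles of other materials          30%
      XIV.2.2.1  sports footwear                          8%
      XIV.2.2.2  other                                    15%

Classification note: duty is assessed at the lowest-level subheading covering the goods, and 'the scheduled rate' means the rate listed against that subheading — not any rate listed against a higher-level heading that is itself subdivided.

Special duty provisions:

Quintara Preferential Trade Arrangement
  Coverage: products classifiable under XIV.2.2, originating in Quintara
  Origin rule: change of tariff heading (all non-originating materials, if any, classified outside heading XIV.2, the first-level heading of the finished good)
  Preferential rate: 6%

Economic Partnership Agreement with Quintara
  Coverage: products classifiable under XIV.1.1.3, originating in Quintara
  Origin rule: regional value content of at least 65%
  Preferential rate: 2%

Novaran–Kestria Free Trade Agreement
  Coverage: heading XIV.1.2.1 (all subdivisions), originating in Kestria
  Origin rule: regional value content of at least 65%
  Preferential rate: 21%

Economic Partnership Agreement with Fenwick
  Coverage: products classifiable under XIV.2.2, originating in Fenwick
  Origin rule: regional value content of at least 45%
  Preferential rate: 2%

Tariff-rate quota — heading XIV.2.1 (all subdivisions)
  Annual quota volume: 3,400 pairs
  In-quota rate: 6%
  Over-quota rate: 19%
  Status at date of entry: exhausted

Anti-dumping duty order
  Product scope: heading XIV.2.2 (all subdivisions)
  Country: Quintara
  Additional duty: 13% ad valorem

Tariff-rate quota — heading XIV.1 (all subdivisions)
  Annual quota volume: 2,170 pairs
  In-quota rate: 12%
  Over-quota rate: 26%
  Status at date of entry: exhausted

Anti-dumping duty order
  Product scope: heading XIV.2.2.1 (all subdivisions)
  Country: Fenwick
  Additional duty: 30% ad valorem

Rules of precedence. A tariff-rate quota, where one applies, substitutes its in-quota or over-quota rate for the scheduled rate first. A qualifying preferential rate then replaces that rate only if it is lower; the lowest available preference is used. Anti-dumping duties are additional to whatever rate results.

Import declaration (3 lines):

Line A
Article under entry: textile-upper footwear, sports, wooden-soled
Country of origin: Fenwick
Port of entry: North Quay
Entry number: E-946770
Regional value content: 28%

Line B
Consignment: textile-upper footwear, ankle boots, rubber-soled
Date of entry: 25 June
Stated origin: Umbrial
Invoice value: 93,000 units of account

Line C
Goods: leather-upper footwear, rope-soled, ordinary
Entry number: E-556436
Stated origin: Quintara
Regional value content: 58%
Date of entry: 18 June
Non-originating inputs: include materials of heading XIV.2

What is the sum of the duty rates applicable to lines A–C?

80%

Line A: textile-upper → XIV.1; wooden-soled → XIV.1.2; sports → XIV.1.2.2. Scheduled 12%. quota on XIV.1 exhausted → over-quota 26%; Fenwick agreement on XIV.2.2: XIV.1.2.2 not covered. → 26%.
Line B: textile-upper → XIV.1; rubber-soled → XIV.1.1; ankle boots → XIV.1.1.2. Scheduled 24%. quota on XIV.1 exhausted → over-quota 26%. → 26%.
Line C: leather-upper → XIV.2; rope-soled → XIV.2.2; ordinary → XIV.2.2.2. Scheduled 15%. Quintara agreement on XIV.2.2: CTH not met; Quintara agreement on XIV.1.1.3: XIV.2.2.2 not covered; anti-dumping (Quintara, XIV.2.2): +13%; total 15% + 13% = 28%. → 28%.
Sum: 26% + 26% + 28% = 80%.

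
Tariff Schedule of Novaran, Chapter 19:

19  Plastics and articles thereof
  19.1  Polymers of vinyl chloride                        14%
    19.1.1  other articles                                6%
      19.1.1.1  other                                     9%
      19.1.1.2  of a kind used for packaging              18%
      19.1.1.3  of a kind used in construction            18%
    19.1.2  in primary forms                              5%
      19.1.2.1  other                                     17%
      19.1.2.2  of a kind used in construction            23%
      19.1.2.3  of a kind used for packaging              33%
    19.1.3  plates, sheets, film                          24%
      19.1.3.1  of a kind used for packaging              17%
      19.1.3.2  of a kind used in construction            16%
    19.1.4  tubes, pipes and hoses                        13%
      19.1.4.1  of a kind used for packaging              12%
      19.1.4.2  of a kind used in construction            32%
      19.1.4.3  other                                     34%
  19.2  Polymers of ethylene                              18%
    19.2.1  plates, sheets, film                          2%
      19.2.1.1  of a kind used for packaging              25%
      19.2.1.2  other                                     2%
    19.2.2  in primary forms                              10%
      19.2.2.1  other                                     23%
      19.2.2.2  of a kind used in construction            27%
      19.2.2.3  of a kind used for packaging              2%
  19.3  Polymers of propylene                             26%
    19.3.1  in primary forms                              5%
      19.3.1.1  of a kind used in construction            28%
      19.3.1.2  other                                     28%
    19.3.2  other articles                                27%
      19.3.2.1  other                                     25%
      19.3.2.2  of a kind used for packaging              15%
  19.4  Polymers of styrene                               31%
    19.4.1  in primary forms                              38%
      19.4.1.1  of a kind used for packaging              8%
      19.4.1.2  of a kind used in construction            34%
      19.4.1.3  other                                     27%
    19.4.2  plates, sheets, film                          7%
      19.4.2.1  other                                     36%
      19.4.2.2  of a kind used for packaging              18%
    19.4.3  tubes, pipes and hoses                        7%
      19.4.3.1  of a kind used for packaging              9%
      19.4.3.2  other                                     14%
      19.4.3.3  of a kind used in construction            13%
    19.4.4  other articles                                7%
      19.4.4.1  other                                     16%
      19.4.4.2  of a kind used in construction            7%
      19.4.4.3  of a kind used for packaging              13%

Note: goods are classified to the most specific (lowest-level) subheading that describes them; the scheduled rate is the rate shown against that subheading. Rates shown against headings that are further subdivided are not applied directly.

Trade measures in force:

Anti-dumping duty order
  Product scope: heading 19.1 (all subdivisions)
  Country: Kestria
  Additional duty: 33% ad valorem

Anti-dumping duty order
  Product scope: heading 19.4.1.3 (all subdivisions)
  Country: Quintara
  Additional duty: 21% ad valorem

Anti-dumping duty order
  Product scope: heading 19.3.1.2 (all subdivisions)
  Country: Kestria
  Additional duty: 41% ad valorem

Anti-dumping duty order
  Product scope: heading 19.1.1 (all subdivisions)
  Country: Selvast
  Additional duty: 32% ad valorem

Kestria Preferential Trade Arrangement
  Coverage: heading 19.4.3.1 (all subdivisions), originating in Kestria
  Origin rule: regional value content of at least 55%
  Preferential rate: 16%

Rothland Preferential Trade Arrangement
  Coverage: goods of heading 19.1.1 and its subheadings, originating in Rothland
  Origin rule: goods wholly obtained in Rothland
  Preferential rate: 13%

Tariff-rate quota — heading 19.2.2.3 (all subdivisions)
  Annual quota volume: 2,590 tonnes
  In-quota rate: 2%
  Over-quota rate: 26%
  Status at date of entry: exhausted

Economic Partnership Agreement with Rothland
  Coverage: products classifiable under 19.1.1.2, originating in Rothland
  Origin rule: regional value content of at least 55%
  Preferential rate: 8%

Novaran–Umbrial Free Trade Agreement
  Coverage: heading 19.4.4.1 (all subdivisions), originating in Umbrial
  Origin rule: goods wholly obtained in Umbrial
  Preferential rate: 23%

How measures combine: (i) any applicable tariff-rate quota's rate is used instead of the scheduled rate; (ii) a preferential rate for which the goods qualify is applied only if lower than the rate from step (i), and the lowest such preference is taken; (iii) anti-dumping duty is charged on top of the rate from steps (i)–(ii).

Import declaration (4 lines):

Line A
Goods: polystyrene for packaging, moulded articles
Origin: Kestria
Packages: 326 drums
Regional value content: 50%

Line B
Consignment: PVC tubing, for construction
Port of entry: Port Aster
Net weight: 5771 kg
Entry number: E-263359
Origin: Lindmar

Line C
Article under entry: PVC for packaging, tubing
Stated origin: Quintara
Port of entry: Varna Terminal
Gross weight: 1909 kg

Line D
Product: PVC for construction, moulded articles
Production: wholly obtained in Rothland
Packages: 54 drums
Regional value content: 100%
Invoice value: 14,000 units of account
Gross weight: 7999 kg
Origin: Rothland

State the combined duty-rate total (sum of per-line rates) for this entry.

Line A: polystyrene → 19.4; moulded articles → 19.4.4; for packaging → 19.4.4.3. Scheduled 13%. Kestria agreement on 19.4.3.1: 19.4.4.3 not covered. → 13%.
Line B: PVC → 19.1; tubing → 19.1.4; for construction → 19.1.4.2. Scheduled 32%. No special measure applies. → 32%.
Line C: PVC → 19.1; tubing → 19.1.4; for packaging → 19.1.4.1. Scheduled 12%. No special measure applies. → 12%.
Line D: PVC → 19.1; moulded articles → 19.1.1; for construction → 19.1.1.3. Scheduled 18%. Rothland agreement on 19.1.1: wholly obtained → 13% available; Rothland agreement on 19.1.1.2: 19.1.1.3 not covered; preferential 13%. → 13%.
Sum: 13% + 32% + 12% + 13% = 70%.

70%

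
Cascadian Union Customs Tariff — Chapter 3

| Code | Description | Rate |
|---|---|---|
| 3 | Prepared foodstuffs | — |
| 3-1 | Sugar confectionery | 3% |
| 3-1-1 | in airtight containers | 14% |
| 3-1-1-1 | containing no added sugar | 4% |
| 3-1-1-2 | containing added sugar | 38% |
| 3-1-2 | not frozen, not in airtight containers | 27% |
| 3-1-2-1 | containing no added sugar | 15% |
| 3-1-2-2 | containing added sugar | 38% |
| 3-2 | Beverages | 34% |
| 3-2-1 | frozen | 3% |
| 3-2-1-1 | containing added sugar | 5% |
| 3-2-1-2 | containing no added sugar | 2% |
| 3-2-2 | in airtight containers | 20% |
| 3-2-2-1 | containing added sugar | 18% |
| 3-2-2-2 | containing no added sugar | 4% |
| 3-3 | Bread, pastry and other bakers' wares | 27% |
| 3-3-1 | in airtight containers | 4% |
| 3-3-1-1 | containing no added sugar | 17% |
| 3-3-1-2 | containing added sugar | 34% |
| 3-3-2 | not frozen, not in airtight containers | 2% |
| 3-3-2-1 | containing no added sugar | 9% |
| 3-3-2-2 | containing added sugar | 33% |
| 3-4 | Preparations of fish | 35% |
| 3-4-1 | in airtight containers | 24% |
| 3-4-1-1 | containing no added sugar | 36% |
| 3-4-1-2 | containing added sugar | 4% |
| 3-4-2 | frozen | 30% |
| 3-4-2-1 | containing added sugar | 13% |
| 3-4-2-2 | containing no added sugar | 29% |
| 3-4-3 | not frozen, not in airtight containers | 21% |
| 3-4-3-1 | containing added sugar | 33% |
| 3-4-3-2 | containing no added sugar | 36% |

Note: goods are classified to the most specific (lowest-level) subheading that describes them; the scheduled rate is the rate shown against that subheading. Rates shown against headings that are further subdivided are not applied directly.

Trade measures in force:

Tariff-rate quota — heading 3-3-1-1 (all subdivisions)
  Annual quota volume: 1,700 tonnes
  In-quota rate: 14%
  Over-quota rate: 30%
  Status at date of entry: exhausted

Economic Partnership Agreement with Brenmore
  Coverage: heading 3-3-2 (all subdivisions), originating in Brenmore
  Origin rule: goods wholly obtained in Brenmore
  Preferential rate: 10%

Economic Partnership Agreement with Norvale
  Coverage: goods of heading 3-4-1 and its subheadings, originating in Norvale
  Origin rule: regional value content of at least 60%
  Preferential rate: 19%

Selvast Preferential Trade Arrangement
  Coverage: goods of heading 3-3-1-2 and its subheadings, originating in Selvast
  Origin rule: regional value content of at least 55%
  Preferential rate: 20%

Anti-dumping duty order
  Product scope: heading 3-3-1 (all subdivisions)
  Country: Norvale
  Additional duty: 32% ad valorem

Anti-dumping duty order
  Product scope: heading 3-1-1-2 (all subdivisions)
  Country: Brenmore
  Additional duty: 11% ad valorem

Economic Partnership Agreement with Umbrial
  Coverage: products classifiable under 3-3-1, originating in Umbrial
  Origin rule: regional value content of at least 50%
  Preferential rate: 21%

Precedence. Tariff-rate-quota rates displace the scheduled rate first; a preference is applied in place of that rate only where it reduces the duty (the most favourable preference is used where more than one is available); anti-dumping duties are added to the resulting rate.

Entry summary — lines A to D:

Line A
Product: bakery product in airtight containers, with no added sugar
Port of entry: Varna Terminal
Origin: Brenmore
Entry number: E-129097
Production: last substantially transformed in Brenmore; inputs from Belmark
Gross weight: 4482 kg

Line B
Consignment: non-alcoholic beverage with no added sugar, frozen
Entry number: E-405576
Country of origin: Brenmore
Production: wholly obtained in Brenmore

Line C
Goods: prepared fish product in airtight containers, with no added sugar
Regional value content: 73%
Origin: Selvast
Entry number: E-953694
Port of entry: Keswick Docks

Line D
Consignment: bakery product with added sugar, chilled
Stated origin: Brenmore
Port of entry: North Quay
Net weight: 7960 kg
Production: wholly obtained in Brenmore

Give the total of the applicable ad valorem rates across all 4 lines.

78%

Line A: bakery product → 3-3; in airtight containers → 3-3-1; with no added sugar → 3-3-1-1. Scheduled 17%. quota on 3-3-1-1 exhausted → over-quota 30%; Brenmore agreement on 3-3-2: 3-3-1-1 not covered. → 30%.
Line B: non-alcoholic beverage → 3-2; frozen → 3-2-1; with no added sugar → 3-2-1-2. Scheduled 2%. Brenmore agreement on 3-3-2: 3-2-1-2 not covered. → 2%.
Line C: prepared fish product → 3-4; in airtight containers → 3-4-1; with no added sugar → 3-4-1-1. Scheduled 36%. Selvast agreement on 3-3-1-2: 3-4-1-1 not covered. → 36%.
Line D: bakery product → 3-3; chilled → 3-3-2; with added sugar → 3-3-2-2. Scheduled 33%. Brenmore agreement on 3-3-2: wholly obtained → 10% available; preferential 10%. → 10%.
Sum: 30% + 2% + 36% + 10% = 78%.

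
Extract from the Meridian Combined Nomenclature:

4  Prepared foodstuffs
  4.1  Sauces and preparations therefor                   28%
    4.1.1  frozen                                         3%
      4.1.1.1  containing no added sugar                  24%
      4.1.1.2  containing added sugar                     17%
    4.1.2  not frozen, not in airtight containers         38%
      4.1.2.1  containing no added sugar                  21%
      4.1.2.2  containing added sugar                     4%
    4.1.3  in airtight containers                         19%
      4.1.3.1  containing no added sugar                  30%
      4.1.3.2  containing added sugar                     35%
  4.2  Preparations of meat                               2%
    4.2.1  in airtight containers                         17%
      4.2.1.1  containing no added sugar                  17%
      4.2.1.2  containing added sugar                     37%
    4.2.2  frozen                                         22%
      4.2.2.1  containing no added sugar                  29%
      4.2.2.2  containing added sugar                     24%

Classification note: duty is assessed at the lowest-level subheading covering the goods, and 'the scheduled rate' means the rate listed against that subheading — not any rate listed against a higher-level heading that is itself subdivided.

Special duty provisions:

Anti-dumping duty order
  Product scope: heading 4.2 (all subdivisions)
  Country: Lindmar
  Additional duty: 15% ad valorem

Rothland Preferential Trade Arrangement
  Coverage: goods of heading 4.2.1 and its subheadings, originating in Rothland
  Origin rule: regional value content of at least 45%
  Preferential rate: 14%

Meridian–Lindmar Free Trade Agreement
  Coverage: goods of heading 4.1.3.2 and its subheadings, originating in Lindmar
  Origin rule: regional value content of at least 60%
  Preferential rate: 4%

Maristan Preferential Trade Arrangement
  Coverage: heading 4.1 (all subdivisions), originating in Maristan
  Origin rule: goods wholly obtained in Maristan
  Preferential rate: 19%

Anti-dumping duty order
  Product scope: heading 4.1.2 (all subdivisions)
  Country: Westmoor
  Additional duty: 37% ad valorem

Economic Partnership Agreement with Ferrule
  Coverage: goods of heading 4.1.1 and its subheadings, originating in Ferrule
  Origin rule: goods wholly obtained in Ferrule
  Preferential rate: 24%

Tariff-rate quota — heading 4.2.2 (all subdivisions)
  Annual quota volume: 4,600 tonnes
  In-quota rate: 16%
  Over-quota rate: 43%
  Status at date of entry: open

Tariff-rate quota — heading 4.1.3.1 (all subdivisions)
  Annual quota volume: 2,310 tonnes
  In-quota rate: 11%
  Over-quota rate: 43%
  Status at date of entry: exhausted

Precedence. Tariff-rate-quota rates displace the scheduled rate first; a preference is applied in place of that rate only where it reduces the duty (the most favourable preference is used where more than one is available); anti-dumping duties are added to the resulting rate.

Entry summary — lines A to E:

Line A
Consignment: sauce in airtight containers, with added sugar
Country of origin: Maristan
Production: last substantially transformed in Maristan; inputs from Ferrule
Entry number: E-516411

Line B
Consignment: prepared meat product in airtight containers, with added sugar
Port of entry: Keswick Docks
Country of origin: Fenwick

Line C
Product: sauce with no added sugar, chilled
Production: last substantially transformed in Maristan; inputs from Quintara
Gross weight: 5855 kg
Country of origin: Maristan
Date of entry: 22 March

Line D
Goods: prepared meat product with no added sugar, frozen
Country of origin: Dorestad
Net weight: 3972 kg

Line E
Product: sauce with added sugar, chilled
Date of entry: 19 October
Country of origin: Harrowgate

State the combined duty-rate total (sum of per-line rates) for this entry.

113%

Line A: sauce → 4.1; in airtight containers → 4.1.3; with added sugar → 4.1.3.2. Scheduled 35%. Maristan agreement on 4.1: not wholly obtained. → 35%.
Line B: prepared meat product → 4.2; in airtight containers → 4.2.1; with added sugar → 4.2.1.2. Scheduled 37%. No special measure applies. → 37%.
Line C: sauce → 4.1; chilled → 4.1.2; with no added sugar → 4.1.2.1. Scheduled 21%. Maristan agreement on 4.1: not wholly obtained. → 21%.
Line D: prepared meat product → 4.2; frozen → 4.2.2; with no added sugar → 4.2.2.1. Scheduled 29%. quota on 4.2.2 open → in-quota 16%. → 16%.
Line E: sauce → 4.1; chilled → 4.1.2; with added sugar → 4.1.2.2. Scheduled 4%. No special measure applies. → 4%.
Sum: 35% + 37% + 21% + 16% + 4% = 113%.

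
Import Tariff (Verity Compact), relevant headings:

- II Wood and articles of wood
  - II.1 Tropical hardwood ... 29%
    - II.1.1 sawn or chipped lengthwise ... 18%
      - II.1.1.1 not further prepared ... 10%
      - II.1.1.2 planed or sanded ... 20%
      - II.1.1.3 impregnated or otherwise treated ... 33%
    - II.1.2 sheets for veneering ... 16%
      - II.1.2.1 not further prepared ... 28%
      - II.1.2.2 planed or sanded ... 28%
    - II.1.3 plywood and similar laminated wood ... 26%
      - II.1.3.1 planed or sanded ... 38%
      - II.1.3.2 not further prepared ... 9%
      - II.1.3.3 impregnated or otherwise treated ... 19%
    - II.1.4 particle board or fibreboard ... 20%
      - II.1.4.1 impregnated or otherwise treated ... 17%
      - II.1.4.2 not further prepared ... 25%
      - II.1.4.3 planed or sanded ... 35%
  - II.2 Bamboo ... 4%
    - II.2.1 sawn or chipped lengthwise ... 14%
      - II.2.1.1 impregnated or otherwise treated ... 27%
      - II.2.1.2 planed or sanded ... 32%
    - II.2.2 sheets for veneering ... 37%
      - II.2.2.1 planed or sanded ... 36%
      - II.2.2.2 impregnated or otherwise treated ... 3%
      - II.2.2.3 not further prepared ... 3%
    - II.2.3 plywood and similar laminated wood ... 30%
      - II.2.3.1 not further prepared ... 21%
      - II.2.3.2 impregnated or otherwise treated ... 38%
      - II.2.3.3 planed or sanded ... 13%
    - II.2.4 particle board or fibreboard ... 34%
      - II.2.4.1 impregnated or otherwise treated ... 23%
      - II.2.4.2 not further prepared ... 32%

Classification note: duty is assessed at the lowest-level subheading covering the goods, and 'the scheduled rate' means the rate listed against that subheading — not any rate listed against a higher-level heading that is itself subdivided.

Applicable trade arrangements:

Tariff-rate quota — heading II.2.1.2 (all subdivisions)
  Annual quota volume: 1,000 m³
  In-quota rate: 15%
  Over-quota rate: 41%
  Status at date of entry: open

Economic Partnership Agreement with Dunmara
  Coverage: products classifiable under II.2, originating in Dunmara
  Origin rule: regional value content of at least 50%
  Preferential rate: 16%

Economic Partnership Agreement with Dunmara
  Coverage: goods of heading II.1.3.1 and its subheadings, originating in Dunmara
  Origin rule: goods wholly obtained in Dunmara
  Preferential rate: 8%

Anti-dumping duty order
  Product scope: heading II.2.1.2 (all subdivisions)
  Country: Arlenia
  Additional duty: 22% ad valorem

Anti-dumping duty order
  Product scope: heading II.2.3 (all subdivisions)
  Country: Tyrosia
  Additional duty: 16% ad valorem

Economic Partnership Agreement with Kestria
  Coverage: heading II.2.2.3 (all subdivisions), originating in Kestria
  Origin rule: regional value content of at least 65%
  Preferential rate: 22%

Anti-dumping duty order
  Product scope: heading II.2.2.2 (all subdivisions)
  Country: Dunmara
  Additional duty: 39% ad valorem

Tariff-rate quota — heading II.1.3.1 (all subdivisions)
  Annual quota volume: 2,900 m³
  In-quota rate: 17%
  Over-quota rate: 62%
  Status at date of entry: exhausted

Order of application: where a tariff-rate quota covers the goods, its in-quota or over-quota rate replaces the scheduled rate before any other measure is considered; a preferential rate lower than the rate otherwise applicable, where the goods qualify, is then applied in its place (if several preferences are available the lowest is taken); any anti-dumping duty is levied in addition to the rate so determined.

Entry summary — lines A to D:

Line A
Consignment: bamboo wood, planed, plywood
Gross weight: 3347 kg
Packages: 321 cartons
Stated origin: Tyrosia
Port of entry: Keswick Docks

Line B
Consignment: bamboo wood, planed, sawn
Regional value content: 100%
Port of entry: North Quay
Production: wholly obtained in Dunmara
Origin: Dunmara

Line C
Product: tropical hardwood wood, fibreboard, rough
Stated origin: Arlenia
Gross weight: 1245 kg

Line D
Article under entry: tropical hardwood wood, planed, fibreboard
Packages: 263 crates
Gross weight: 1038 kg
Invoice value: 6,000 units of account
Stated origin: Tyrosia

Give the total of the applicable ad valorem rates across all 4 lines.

Line A: bamboo → II.2; plywood → II.2.3; planed → II.2.3.3. Scheduled 13%. anti-dumping (Tyrosia, II.2.3): +16%; total 13% + 16% = 29%. → 29%.
Line B: bamboo → II.2; sawn → II.2.1; planed → II.2.1.2. Scheduled 32%. quota on II.2.1.2 open → in-quota 15%; Dunmara agreement on II.2: RVC ≥ 50% → 16% available; Dunmara agreement on II.1.3.1: II.2.1.2 not covered; preference 16% not lower than 15% → no reduction. → 15%.
Line C: tropical hardwood → II.1; fibreboard → II.1.4; rough → II.1.4.2. Scheduled 25%. No special measure applies. → 25%.
Line D: tropical hardwood → II.1; fibreboard → II.1.4; planed → II.1.4.3. Scheduled 35%. No special measure applies. → 35%.
Sum: 29% + 15% + 25% + 35% = 104%.

104%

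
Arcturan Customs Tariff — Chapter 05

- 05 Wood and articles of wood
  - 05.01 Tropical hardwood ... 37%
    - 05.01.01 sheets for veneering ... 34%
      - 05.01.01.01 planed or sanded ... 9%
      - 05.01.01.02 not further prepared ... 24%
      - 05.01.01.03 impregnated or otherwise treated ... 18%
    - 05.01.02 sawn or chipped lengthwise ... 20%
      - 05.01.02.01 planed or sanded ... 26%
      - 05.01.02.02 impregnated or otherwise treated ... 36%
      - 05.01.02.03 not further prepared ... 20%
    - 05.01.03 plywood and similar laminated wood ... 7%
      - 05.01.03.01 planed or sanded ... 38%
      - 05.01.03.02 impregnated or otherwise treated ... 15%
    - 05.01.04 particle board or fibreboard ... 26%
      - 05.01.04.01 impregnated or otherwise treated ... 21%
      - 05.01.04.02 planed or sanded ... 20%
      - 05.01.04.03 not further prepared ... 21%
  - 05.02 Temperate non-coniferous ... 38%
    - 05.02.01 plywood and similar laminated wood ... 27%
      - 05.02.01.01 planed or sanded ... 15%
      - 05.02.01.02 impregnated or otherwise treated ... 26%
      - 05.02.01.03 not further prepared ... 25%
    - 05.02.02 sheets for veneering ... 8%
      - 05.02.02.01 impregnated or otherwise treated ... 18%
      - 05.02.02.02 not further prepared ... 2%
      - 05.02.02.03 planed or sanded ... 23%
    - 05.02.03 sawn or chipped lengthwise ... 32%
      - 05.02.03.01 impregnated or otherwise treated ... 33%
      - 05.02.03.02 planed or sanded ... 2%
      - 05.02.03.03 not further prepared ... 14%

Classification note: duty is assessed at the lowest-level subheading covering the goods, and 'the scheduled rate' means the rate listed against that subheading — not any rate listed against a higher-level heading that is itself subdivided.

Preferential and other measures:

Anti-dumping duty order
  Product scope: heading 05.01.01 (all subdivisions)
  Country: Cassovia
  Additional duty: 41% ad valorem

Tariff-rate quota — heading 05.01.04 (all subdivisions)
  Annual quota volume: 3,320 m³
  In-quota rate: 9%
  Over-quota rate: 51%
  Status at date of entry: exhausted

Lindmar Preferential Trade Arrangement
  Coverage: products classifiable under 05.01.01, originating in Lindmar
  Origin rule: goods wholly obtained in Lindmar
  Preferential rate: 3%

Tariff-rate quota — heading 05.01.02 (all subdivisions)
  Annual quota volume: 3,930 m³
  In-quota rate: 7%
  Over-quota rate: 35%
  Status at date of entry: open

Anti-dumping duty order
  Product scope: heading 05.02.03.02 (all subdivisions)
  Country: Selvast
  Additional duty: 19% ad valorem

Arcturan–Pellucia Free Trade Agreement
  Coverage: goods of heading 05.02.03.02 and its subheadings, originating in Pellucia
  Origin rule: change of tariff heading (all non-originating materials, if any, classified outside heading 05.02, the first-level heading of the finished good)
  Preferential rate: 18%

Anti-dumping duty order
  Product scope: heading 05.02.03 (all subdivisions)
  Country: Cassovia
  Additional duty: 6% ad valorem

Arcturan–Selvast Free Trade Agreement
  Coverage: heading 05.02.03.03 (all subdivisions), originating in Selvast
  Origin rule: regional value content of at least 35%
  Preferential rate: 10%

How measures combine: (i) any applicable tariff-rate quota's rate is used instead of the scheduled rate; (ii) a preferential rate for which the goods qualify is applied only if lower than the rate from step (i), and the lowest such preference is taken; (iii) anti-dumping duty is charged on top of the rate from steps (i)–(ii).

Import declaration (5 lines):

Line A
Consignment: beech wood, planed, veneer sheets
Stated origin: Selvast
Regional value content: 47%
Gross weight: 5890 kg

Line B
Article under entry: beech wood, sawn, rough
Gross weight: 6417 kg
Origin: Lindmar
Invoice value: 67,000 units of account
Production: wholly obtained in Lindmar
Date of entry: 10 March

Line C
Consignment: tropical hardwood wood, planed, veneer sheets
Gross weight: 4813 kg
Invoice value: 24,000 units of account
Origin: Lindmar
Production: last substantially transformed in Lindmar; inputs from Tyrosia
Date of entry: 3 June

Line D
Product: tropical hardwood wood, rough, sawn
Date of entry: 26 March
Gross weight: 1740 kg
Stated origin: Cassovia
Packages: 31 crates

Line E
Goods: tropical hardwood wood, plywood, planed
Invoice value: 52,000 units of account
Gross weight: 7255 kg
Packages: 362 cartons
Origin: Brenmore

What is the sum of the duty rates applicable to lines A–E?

91%

Line A: beech → 05.02; veneer sheets → 05.02.02; planed → 05.02.02.03. Scheduled 23%. Selvast agreement on 05.02.03.03: 05.02.02.03 not covered. → 23%.
Line B: beech → 05.02; sawn → 05.02.03; rough → 05.02.03.03. Scheduled 14%. Lindmar agreement on 05.01.01: 05.02.03.03 not covered. → 14%.
Line C: tropical hardwood → 05.01; veneer sheets → 05.01.01; planed → 05.01.01.01. Scheduled 9%. Lindmar agreement on 05.01.01: not wholly obtained. → 9%.
Line D: tropical hardwood → 05.01; sawn → 05.01.02; rough → 05.01.02.03. Scheduled 20%. quota on 05.01.02 open → in-quota 7%. → 7%.
Line E: tropical hardwood → 05.01; plywood → 05.01.03; planed → 05.01.03.01. Scheduled 38%. No special measure applies. → 38%.
Sum: 23% + 14% + 9% + 7% + 38% = 91%.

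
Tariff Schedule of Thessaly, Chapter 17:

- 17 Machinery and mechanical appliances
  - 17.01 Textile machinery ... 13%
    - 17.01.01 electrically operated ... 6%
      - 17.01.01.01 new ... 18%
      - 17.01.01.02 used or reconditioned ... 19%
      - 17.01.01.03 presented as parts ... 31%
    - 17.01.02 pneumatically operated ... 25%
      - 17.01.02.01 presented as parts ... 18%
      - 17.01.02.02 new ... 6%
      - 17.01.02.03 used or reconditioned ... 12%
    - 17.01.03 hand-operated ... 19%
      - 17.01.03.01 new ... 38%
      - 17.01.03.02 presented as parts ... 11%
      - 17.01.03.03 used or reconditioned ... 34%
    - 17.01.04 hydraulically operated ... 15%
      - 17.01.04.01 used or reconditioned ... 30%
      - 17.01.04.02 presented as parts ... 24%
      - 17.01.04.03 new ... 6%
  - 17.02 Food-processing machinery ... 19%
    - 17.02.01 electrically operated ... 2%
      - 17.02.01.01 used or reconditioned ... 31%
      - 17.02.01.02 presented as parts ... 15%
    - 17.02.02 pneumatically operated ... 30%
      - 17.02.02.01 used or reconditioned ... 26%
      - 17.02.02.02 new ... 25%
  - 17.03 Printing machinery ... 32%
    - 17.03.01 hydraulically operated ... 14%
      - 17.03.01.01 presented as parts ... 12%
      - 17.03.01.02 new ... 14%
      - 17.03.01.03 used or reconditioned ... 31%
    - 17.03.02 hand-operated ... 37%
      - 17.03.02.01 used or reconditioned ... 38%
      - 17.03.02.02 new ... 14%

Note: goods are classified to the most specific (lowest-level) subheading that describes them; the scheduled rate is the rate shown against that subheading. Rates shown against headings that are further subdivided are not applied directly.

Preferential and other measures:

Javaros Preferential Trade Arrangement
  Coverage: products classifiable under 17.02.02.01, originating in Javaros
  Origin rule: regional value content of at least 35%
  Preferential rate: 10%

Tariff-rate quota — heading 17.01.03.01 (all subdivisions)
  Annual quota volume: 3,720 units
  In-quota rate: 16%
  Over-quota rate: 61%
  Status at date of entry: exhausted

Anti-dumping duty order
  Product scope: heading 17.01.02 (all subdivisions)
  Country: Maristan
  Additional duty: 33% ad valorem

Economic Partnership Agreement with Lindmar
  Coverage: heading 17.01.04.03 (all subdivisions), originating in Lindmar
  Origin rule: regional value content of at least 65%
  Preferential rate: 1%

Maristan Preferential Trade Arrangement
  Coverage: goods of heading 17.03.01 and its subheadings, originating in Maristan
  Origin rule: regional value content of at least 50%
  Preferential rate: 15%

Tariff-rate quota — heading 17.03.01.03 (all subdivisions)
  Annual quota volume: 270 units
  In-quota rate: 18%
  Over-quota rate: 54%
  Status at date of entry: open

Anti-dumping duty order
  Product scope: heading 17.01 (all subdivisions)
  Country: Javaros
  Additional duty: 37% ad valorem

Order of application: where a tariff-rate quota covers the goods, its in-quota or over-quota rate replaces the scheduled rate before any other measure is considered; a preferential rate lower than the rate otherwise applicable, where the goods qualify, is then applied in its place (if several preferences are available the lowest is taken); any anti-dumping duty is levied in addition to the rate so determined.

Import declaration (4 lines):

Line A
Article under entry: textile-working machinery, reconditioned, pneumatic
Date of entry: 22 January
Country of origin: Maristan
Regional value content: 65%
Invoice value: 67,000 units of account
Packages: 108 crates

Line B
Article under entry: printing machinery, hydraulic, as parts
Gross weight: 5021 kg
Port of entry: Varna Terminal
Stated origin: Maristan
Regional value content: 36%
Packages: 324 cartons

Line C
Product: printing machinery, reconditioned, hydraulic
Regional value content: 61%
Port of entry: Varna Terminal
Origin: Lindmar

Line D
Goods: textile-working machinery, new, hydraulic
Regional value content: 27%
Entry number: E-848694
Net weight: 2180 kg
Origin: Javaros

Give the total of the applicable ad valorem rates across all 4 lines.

118%

Line A: textile-working → 17.01; pneumatic → 17.01.02; reconditioned → 17.01.02.03. Scheduled 12%. Maristan agreement on 17.03.01: 17.01.02.03 not covered; anti-dumping (Maristan, 17.01.02): +33%; total 12% + 33% = 45%. → 45%.
Line B: printing → 17.03; hydraulic → 17.03.01; as parts → 17.03.01.01. Scheduled 12%. Maristan agreement on 17.03.01: RVC < 50%. → 12%.
Line C: printing → 17.03; hydraulic → 17.03.01; reconditioned → 17.03.01.03. Scheduled 31%. quota on 17.03.01.03 open → in-quota 18%; Lindmar agreement on 17.01.04.03: 17.03.01.03 not covered. → 18%.
Line D: textile-working → 17.01; hydraulic → 17.01.04; new → 17.01.04.03. Scheduled 6%. Javaros agreement on 17.02.02.01: 17.01.04.03 not covered; anti-dumping (Javaros, 17.01): +37%; total 6% + 37% = 43%. → 43%.
Sum: 45% + 12% + 18% + 43% = 118%.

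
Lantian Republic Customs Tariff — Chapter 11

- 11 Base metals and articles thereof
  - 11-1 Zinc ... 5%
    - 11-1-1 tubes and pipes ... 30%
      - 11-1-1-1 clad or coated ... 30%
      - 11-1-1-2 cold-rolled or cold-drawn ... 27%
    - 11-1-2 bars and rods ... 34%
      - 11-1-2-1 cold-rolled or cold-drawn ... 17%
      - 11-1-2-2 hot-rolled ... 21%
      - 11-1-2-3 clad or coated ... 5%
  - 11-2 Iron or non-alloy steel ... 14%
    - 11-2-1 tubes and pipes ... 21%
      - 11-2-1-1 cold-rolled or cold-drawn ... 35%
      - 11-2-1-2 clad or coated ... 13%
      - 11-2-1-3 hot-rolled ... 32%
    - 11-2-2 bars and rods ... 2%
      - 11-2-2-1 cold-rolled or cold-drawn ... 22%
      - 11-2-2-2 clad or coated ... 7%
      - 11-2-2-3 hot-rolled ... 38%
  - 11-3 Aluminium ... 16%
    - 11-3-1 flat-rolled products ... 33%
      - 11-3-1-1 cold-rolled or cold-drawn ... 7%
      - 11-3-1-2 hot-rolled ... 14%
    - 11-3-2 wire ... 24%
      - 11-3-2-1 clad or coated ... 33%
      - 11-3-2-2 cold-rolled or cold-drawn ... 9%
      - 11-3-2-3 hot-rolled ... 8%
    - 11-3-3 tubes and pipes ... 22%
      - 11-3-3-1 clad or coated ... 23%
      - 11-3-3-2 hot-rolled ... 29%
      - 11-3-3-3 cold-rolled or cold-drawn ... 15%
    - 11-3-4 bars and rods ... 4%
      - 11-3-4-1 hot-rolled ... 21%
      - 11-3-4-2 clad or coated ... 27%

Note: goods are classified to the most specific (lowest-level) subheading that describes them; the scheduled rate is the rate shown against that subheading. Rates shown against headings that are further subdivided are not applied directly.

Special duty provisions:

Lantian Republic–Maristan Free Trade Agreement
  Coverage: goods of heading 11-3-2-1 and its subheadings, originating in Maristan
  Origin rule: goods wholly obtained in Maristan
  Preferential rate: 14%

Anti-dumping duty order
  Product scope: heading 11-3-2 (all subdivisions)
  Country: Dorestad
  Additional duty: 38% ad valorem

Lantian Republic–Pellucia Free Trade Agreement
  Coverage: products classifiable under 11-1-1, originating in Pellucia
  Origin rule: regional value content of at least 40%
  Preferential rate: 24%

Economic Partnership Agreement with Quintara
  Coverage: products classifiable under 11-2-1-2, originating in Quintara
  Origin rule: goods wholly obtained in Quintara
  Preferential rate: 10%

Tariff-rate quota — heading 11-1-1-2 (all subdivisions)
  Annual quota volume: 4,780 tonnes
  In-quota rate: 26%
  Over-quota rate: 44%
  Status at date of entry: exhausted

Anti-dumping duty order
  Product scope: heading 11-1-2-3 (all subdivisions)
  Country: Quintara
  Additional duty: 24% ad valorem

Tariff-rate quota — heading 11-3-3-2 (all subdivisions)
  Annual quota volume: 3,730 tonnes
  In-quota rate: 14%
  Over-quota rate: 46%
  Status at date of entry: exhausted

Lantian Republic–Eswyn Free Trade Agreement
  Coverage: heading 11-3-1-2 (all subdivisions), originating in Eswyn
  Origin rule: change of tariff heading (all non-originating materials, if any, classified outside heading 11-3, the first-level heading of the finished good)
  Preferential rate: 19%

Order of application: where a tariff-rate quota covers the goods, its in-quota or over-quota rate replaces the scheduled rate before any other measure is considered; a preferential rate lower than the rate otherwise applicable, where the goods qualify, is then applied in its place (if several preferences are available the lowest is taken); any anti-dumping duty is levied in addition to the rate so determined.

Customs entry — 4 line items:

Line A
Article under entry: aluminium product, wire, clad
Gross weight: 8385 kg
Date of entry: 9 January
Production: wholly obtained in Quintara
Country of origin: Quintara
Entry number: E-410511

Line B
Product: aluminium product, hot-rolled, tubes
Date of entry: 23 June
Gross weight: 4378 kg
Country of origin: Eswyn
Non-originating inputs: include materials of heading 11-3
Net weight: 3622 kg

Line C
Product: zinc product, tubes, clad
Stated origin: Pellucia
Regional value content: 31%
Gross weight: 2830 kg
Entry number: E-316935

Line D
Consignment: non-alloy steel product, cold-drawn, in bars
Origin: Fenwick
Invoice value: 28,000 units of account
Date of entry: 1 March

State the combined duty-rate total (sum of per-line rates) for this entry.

Line A: aluminium → 11-3; wire → 11-3-2; clad → 11-3-2-1. Scheduled 33%. Quintara agreement on 11-2-1-2: 11-3-2-1 not covered. → 33%.
Line B: aluminium → 11-3; tubes → 11-3-3; hot-rolled → 11-3-3-2. Scheduled 29%. quota on 11-3-3-2 exhausted → over-quota 46%; Eswyn agreement on 11-3-1-2: 11-3-3-2 not covered. → 46%.
Line C: zinc → 11-1; tubes → 11-1-1; clad → 11-1-1-1. Scheduled 30%. Pellucia agreement on 11-1-1: RVC < 40%. → 30%.
Line D: non-alloy steel → 11-2; in bars → 11-2-2; cold-drawn → 11-2-2-1. Scheduled 22%. No special measure applies. → 22%.
Sum: 33% + 46% + 30% + 22% = 131%.

131%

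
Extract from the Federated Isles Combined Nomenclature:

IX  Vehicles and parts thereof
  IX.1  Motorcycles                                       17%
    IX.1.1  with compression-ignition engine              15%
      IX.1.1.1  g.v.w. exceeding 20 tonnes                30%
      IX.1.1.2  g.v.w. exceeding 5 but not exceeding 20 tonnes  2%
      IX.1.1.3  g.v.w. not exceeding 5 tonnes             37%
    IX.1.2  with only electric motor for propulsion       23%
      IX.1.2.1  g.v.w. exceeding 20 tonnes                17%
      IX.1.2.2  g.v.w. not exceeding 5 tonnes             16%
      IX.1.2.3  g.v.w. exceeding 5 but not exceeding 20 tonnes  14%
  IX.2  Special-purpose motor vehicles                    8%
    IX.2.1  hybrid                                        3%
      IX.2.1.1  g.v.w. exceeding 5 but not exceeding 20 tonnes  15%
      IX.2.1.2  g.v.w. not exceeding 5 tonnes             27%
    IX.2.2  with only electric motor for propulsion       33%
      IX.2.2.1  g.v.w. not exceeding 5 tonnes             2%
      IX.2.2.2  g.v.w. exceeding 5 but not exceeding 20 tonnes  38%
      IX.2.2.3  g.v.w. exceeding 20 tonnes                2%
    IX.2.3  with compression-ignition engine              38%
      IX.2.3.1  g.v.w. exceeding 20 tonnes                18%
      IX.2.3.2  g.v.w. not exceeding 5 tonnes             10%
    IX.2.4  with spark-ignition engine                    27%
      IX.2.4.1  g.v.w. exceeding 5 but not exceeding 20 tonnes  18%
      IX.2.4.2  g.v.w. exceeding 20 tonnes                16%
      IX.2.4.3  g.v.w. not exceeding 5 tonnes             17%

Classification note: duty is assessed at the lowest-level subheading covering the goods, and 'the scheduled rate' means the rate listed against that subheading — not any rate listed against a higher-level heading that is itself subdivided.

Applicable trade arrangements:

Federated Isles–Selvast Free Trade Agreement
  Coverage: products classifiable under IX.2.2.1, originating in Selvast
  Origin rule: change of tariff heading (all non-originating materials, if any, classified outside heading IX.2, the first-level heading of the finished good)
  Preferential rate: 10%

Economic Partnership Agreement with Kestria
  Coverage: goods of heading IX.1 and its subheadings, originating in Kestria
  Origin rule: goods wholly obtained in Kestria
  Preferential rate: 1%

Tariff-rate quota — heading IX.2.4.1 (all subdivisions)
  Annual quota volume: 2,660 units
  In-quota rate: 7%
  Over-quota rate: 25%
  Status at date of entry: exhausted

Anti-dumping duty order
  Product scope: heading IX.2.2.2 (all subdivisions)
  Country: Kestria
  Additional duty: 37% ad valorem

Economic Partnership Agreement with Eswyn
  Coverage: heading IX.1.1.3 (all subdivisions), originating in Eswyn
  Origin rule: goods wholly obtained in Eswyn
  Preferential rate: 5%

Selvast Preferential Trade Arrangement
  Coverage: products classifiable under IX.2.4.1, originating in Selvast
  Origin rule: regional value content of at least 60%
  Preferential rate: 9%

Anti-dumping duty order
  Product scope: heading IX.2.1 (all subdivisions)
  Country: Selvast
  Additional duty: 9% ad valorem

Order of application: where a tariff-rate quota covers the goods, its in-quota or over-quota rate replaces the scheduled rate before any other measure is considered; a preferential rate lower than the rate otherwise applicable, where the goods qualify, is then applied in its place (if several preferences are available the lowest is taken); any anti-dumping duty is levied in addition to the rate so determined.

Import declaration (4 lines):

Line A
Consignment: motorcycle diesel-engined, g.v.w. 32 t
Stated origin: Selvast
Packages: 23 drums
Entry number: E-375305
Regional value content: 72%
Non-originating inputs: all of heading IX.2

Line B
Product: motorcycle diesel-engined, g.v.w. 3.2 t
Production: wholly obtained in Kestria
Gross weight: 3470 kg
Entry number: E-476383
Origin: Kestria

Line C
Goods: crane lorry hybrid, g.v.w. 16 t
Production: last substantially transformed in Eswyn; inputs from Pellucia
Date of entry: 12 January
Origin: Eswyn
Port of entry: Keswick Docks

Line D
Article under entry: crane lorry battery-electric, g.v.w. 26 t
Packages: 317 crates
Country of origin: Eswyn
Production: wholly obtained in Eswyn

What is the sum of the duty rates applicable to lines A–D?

Line A: motorcycle → IX.1; diesel-engined → IX.1.1; g.v.w. 32 t → IX.1.1.1. Scheduled 30%. Selvast agreement on IX.2.2.1: IX.1.1.1 not covered; Selvast agreement on IX.2.4.1: IX.1.1.1 not covered. → 30%.
Line B: motorcycle → IX.1; diesel-engined → IX.1.1; g.v.w. 3.2 t → IX.1.1.3. Scheduled 37%. Kestria agreement on IX.1: wholly obtained → 1% available; preferential 1%. → 1%.
Line C: crane lorry → IX.2; hybrid → IX.2.1; g.v.w. 16 t → IX.2.1.1. Scheduled 15%. Eswyn agreement on IX.1.1.3: IX.2.1.1 not covered. → 15%.
Line D: crane lorry → IX.2; battery-electric → IX.2.2; g.v.w. 26 t → IX.2.2.3. Scheduled 2%. Eswyn agreement on IX.1.1.3: IX.2.2.3 not covered. → 2%.
Sum: 30% + 1% + 15% + 2% = 48%.

48%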